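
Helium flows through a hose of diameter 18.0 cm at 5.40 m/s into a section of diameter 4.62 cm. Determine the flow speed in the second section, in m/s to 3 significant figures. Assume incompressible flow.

Mass conservation (A₁v₁ = A₂v₂) gives v₂ = 5.40 × 254/16.8 = 82.0 m/s.

82.0 m/s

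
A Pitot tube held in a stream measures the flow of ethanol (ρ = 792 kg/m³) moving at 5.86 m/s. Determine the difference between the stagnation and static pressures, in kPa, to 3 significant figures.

Bernoulli between the free stream and the stagnation point: ½ρv² = P_stag − P_static.
ΔP = ½·792·5.86² = 13600 Pa.

ΔP ≈ 13.6 kPa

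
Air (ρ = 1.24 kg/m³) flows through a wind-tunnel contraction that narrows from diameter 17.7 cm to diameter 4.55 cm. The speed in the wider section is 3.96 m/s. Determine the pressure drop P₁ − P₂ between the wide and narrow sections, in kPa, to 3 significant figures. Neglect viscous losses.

ΔP ≈ 2.22 kPa

Continuity gives A₁v₁ = A₂v₂, so v₂ = (246 cm²)/(16.3 cm²) × 3.96 m/s = 59.9 m/s.
Bernoulli (h₁ = h₂): P₁ − P₂ = ½ρ(v₂² − v₁²).
P₁ − P₂ = ½·1.24·(59.9² − 3.96²) = ½·1.24·3580 = 2220 Pa.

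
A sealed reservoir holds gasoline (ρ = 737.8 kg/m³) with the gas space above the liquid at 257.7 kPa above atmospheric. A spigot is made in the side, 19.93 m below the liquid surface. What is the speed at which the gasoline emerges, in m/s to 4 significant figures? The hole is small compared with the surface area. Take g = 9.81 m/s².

v ≈ 33.01 m/s

Take point 1 at the surface (v₁ ≈ 0) and point 2 at the hole (at atmospheric pressure). Bernoulli: P₁ + ρg h = P_atm + ½ρv₂².
With P₁ − P_atm = 257700 Pa, v₂ = √(2gh + 2ΔP/ρ) = √(2·9.81·19.93 + 2·257700/737.8) = 33.01 m/s.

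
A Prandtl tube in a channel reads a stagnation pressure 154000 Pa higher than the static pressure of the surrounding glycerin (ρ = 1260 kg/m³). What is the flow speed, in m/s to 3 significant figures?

v = 15.6 m/s

At the stagnation point the flow is brought to rest, so Bernoulli gives P_stag − P_static = ½ρv².
v = √(2ΔP/ρ) = √(2·154000/1260) = 15.6 m/s.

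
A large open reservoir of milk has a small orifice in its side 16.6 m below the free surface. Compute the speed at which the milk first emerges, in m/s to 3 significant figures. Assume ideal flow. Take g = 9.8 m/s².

18.0 m/s

Bernoulli from surface to hole (P equal, v_surface ≈ 0): v = √(2gh) = √(2×9.8×16.6) = 18.0 m/s.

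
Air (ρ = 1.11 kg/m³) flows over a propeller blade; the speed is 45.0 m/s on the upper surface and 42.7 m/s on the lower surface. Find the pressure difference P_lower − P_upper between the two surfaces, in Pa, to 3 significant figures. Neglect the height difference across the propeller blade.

The pressure is lower where the speed is higher: ΔP = ½ρ(v_up² − v_low²).
ΔP = ½·1.11·(45.0² − 42.7²) = 112 Pa.

ΔP ≈ 112 Pa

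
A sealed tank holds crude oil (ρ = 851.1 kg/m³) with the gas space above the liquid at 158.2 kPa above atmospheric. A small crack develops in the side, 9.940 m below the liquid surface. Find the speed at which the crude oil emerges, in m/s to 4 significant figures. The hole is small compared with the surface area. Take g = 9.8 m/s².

v ≈ 23.80 m/s

Take point 1 at the surface (v₁ ≈ 0) and point 2 at the hole (at atmospheric pressure). Bernoulli: P₁ + ρg h = P_atm + ½ρv₂².
With P₁ − P_atm = 158200 Pa, v₂ = √(2gh + 2ΔP/ρ) = √(2·9.8·9.940 + 2·158200/851.1) = 23.80 m/s.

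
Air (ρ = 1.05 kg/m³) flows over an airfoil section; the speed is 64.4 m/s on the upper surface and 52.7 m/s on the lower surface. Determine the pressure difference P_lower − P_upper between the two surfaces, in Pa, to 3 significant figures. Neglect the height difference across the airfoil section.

ΔP ≈ 719 Pa

With negligible Δh, P + ½ρv² is constant, so P_low − P_up = ½ρ(v_up² − v_low²).
ΔP = ½·1.05·(64.4² − 52.7²) = 719 Pa.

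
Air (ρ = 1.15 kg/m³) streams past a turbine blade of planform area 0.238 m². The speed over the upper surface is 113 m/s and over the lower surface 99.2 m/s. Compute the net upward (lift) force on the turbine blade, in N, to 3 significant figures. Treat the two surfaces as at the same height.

F ≈ 401 N

The faster flow above has the lower pressure; Bernoulli (same height) gives ΔP = ½ρ(v_up² − v_low²).
ΔP = ½·1.15·(113² − 99.2²) = 1680 Pa.
Lift = ΔP · A = 1680 × 0.238 = 401 N.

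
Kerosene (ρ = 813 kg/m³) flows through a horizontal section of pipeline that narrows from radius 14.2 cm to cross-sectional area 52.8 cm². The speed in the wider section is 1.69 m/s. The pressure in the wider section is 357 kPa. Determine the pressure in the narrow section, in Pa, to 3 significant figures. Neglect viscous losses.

Continuity gives A₁v₁ = A₂v₂, so v₂ = (633 cm²)/(52.8 cm²) × 1.69 m/s = 20.3 m/s.
The pipe is horizontal, so Bernoulli reduces to P₁ + ½ρv₁² = P₂ + ½ρv₂².
P₂ = P₁ − ½ρ(v₂² − v₁²) = 357000 − ½·813·(20.3² − 1.69²) = 357000 − 166000 = 191000 Pa.

P₂ = 191000 Pa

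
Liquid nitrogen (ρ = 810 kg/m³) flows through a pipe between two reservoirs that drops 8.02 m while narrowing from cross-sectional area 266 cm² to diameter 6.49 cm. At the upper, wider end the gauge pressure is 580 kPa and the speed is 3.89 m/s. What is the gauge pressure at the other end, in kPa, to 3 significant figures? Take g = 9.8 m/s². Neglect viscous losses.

By continuity, v₂ = v₁·A₁/A₂ = 3.89·(266/33.1) = 31.3 m/s.
Applying Bernoulli between the two ends and solving for P₂: P₂ = P₁ + ½ρ(v₁² − v₂²) − ρgΔh.
P₂ = 580000 + ½·810·(3.89² − 31.3²) − 810·9.8·(−8.02) = 580000 + (-390000) − (-63700) = 254000 Pa.

P₂ ≈ 254 kPa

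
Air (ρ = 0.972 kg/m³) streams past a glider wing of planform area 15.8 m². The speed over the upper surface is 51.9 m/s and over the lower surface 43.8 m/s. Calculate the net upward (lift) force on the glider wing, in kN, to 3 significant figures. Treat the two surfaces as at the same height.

The faster flow above has the lower pressure; Bernoulli (same height) gives ΔP = ½ρ(v_up² − v_low²).
ΔP = ½·0.972·(51.9² − 43.8²) = 377 Pa.
Lift = ΔP · A = 377 × 15.8 = 5950 N.

F ≈ 5.95 kN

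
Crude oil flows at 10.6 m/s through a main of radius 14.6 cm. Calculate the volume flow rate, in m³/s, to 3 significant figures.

Q ≈ 0.710 m³/s

Q = A·v = 0.0670 m² × 10.6 m/s = 0.710 m³/s.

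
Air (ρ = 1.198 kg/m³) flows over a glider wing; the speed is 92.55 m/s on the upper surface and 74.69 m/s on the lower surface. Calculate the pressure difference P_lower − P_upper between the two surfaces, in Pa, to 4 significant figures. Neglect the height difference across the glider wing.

ΔP ≈ 1789 Pa

With negligible Δh, P + ½ρv² is constant, so P_low − P_up = ½ρ(v_up² − v_low²).
ΔP = ½·1.198·(92.55² − 74.69²) = 1789 Pa.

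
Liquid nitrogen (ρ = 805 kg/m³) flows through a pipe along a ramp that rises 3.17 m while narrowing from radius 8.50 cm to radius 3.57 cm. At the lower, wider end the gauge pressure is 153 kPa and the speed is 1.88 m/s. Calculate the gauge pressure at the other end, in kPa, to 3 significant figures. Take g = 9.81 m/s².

83.7 kPa

By continuity, v₂ = v₁·A₁/A₂ = 1.88·(227/40.0) = 10.7 m/s.
Energy conservation along the streamline gives P₂ = P₁ − ½ρ(v₂² − v₁²) − ρg(h₂ − h₁).
P₂ = 153000 + ½·805·(1.88² − 10.7²) − 805·9.81·(+3.17) = 153000 + (-44300) − (25000) = 83700 Pa.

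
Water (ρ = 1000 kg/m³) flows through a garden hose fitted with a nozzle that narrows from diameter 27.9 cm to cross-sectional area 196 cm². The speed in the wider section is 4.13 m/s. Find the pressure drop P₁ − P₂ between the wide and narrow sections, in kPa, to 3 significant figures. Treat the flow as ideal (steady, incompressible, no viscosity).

74.4 kPa

Mass conservation (A₁v₁ = A₂v₂) gives v₂ = 4.13 × 611/196 = 12.9 m/s.
The pipe is horizontal, so Bernoulli reduces to P₁ + ½ρv₁² = P₂ + ½ρv₂².
P₁ − P₂ = ½·1000·(12.9² − 4.13²) = ½·1000·149 = 74400 Pa.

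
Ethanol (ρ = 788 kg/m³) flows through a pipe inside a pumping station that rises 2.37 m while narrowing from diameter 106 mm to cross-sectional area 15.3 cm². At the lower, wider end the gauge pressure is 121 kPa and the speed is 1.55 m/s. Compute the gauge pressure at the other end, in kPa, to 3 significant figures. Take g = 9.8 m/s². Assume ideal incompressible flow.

By continuity, v₂ = v₁·A₁/A₂ = 1.55·(88.2/15.3) = 8.94 m/s.
Energy conservation along the streamline gives P₂ = P₁ − ½ρ(v₂² − v₁²) − ρg(h₂ − h₁).
P₂ = 121000 + ½·788·(1.55² − 8.94²) − 788·9.8·(+2.37) = 121000 + (-30500) − (18300) = 72200 Pa.

P₂ ≈ 72.2 kPa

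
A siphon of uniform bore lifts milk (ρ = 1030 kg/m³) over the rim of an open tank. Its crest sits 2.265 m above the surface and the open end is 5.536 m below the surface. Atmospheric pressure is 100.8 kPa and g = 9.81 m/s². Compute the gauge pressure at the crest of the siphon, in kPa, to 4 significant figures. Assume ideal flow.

From the surface to the outlet (both open to atmosphere, surface at rest): v = √(2g·h_out) = √(2·9.81·5.536) = 10.42 m/s.
Continuity keeps v the same throughout the tube; from surface to crest, P_atm + 0 = P_top + ½ρv² + ρg·h_top.
P_top = 100800 − ½·1030·10.42² − 1030·9.81·2.265 = 21980 Pa. So P_gauge = P_top − P_atm = -78820 Pa.

P_gauge ≈ -78.82 kPa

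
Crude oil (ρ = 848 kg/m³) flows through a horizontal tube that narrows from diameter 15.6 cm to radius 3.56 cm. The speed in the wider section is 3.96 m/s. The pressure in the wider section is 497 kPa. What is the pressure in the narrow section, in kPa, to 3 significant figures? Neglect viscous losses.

350 kPa

By continuity, v₂ = v₁·A₁/A₂ = 3.96·(191/39.8) = 19.0 m/s.
With no height change, Bernoulli's equation is P₁ + ½ρv₁² = P₂ + ½ρv₂².
P₂ = P₁ − ½ρ(v₂² − v₁²) = 497000 − ½·848·(19.0² − 3.96²) = 497000 − 147000 = 350000 Pa.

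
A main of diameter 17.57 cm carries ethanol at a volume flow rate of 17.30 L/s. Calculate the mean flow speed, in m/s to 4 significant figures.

Q = 17.30 L/s = 0.01730 m³/s.
v = Q/A = 0.01730 / 0.02425 = 0.7135 m/s.

0.7135 m/s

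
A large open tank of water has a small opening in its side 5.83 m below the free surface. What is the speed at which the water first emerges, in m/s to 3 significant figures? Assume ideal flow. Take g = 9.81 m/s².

10.7 m/s

Bernoulli from surface to hole (P equal, v_surface ≈ 0): v = √(2gh) = √(2×9.81×5.83) = 10.7 m/s.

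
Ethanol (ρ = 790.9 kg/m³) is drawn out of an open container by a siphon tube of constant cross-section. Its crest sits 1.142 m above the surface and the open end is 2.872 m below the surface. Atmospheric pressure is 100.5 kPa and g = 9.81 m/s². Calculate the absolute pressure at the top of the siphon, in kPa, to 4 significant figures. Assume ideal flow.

P_top = 69.36 kPa

From the surface to the outlet (both open to atmosphere, surface at rest): v = √(2g·h_out) = √(2·9.81·2.872) = 7.507 m/s.
With constant cross-section the crest speed equals v; applying Bernoulli from the surface up to the crest, P_top = P_atm − ½ρv² − ρg·h_top.
P_top = 100500 − ½·790.9·7.507² − 790.9·9.81·1.142 = 69360 Pa.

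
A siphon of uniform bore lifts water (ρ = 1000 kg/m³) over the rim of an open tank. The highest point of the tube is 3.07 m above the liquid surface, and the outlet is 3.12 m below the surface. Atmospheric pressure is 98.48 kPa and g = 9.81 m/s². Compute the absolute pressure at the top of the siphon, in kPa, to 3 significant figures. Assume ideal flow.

P_top ≈ 37.8 kPa

From the surface to the outlet (both open to atmosphere, surface at rest): v = √(2g·h_out) = √(2·9.81·3.12) = 7.82 m/s.
Continuity keeps v the same throughout the tube; from surface to crest, P_atm + 0 = P_top + ½ρv² + ρg·h_top.
P_top = 98480 − ½·1000·7.82² − 1000·9.81·3.07 = 37800 Pa.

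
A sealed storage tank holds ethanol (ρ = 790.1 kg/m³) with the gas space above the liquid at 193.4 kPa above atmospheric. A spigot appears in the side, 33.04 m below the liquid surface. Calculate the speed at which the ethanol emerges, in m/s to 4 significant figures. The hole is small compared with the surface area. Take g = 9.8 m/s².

33.72 m/s

Take point 1 at the surface (v₁ ≈ 0) and point 2 at the hole (at atmospheric pressure). Bernoulli: P₁ + ρg h = P_atm + ½ρv₂².
With P₁ − P_atm = 193400 Pa, v₂ = √(2gh + 2ΔP/ρ) = √(2·9.8·33.04 + 2·193400/790.1) = 33.72 m/s.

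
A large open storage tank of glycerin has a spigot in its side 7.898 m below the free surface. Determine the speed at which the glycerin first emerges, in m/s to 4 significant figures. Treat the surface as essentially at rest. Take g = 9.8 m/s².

v ≈ 12.44 m/s

Torricelli's result v = √(2gh) gives v = √(2·9.8·7.898) = 12.44 m/s.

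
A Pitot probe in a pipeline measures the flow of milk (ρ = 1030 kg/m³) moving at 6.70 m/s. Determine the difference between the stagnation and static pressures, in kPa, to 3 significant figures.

ΔP ≈ 23.1 kPa

The dynamic pressure equals the rise in static pressure at the stagnation point: ΔP = ½ρv².
ΔP = ½·1030·6.70² = 23100 Pa.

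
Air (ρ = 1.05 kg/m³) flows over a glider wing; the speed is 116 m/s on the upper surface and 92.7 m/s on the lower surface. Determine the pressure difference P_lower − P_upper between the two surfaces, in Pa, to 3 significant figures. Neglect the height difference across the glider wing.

ΔP ≈ 2550 Pa

The pressure is lower where the speed is higher: ΔP = ½ρ(v_up² − v_low²).
ΔP = ½·1.05·(116² − 92.7²) = 2550 Pa.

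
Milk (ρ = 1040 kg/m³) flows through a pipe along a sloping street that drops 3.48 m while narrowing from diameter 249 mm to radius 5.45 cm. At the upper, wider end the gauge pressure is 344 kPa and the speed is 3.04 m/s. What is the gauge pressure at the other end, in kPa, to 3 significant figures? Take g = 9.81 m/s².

Continuity gives A₁v₁ = A₂v₂, so v₂ = (487 cm²)/(93.3 cm²) × 3.04 m/s = 15.9 m/s.
Applying Bernoulli between the two ends and solving for P₂: P₂ = P₁ + ½ρ(v₁² − v₂²) − ρgΔh.
P₂ = 344000 + ½·1040·(3.04² − 15.9²) − 1040·9.81·(−3.48) = 344000 + (-126000) − (-35500) = 253000 Pa.

P₂ ≈ 253 kPa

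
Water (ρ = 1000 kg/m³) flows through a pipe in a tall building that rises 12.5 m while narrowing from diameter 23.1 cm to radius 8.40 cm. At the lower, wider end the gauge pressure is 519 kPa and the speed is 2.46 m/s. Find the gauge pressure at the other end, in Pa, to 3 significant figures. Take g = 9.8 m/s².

Continuity gives A₁v₁ = A₂v₂, so v₂ = (419 cm²)/(222 cm²) × 2.46 m/s = 4.65 m/s.
Energy conservation along the streamline gives P₂ = P₁ − ½ρ(v₂² − v₁²) − ρg(h₂ − h₁).
P₂ = 519000 + ½·1000·(2.46² − 4.65²) − 1000·9.8·(+12.5) = 519000 + (-7790) − (122000) = 389000 Pa.

P₂ ≈ 389000 Pa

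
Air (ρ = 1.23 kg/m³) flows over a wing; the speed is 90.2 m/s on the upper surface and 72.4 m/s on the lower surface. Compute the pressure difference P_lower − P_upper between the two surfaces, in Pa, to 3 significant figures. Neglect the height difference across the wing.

With negligible Δh, P + ½ρv² is constant, so P_low − P_up = ½ρ(v_up² − v_low²).
ΔP = ½·1.23·(90.2² − 72.4²) = 1780 Pa.

1780 Pa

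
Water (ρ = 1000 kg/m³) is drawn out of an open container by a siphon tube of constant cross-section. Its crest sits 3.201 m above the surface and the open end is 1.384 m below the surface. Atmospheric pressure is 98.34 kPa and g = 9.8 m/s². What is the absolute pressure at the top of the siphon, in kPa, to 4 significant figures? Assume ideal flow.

Bernoulli surface→outlet gives ½v² = g·h_out, so v = √(2·9.8·1.384) = 5.208 m/s.
Continuity keeps v the same throughout the tube; from surface to crest, P_atm + 0 = P_top + ½ρv² + ρg·h_top.
P_top = 98340 − ½·1000·5.208² − 1000·9.8·3.201 = 53410 Pa.

53.41 kPa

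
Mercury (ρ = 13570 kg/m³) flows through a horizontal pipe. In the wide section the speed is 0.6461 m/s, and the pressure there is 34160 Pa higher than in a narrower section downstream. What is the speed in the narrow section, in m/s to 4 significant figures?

v₂ ≈ 2.335 m/s

Along the level pipe P + ½ρv² is conserved, hence v₂² = v₁² + 2(P₁ − P₂)/ρ.
v₂ = √(0.6461² + 2·34160/13570) = √(0.4174 + 5.035) = 2.335 m/s.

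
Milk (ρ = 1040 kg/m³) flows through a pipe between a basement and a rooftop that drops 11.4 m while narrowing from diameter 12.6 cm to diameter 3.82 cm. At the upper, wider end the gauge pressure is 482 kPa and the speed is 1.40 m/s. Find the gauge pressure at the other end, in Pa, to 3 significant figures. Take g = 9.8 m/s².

The volume flow rate is constant, so v₂ = (A₁/A₂)v₁ = (125/11.5)·1.40 = 15.2 m/s.
Energy conservation along the streamline gives P₂ = P₁ − ½ρ(v₂² − v₁²) − ρg(h₂ − h₁).
P₂ = 482000 + ½·1040·(1.40² − 15.2²) − 1040·9.8·(−11.4) = 482000 + (-120000) − (-116000) = 479000 Pa.

P₂ = 479000 Pa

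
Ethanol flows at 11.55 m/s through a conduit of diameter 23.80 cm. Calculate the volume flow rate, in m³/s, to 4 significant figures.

Q ≈ 0.5138 m³/s

Q = A·v = 0.04449 m² × 11.55 m/s = 0.5138 m³/s.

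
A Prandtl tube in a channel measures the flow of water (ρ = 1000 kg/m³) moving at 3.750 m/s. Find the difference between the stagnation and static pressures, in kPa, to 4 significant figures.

At the stagnation point the flow is brought to rest, so Bernoulli gives P_stag − P_static = ½ρv².
ΔP = ½·1000·3.750² = 7031 Pa.

ΔP ≈ 7.031 kPa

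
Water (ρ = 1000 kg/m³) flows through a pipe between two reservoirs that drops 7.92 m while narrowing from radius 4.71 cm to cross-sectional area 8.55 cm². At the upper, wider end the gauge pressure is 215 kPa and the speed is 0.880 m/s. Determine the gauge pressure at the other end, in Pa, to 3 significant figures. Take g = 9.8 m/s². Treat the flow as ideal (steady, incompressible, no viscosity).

P₂ ≈ 267000 Pa

By continuity, v₂ = v₁·A₁/A₂ = 0.880·(69.7/8.55) = 7.17 m/s.
Energy conservation along the streamline gives P₂ = P₁ − ½ρ(v₂² − v₁²) − ρg(h₂ − h₁).
P₂ = 215000 + ½·1000·(0.880² − 7.17²) − 1000·9.8·(−7.92) = 215000 + (-25300) − (-77600) = 267000 Pa.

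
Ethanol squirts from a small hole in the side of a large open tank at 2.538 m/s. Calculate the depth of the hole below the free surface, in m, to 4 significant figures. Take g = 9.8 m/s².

Torricelli: v = √(2gh), so h = v²/(2g).
h = 2.538²/(2·9.8) = 6.441/19.60 = 0.3286 m.

h ≈ 0.3286 m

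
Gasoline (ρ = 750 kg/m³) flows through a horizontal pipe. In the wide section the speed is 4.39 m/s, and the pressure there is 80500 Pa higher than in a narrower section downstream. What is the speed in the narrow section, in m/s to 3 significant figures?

With h₁ = h₂, rearranging Bernoulli gives v₂ = √(v₁² + 2ΔP/ρ).
v₂ = √(4.39² + 2·80500/750) = √(19.3 + 215) = 15.3 m/s.

15.3 m/s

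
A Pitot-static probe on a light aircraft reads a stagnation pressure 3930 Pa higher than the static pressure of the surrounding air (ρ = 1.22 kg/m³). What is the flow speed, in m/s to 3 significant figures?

At the stagnation point the flow is brought to rest, so Bernoulli gives P_stag − P_static = ½ρv².
v = √(2ΔP/ρ) = √(2·3930/1.22) = 80.3 m/s.

v ≈ 80.3 m/s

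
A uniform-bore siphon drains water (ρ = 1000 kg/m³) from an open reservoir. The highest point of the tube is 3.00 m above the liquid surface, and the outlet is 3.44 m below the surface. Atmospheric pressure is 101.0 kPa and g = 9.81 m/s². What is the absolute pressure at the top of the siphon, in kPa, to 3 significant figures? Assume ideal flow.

P_top ≈ 37.8 kPa

Bernoulli surface→outlet gives ½v² = g·h_out, so v = √(2·9.81·3.44) = 8.22 m/s.
With constant cross-section the crest speed equals v; applying Bernoulli from the surface up to the crest, P_top = P_atm − ½ρv² − ρg·h_top.
P_top = 101000 − ½·1000·8.22² − 1000·9.81·3.00 = 37800 Pa.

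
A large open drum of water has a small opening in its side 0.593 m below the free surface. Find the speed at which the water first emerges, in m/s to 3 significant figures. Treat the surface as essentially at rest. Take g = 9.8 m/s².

The surface is effectively still and both ends are open, so ½v² = gh and v = √(2·9.8·0.593) = 3.41 m/s.

v ≈ 3.41 m/s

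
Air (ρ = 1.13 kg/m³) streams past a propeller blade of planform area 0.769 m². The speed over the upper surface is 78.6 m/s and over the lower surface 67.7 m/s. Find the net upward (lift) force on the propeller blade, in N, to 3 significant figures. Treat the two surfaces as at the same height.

F = 693 N

From P + ½ρv² = const at equal height, P_low − P_up = ½ρ(v_up² − v_low²).
ΔP = ½·1.13·(78.6² − 67.7²) = 901 Pa.
Lift = ΔP · A = 901 × 0.769 = 693 N.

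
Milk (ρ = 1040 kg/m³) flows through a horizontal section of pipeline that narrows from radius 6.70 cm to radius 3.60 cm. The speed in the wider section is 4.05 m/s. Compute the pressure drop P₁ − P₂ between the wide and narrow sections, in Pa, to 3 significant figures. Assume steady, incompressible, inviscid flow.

93800 Pa

The volume flow rate is constant, so v₂ = (A₁/A₂)v₁ = (141/40.7)·4.05 = 14.0 m/s.
Along the horizontal streamline, P + ½ρv² is constant.
P₁ − P₂ = ½·1040·(14.0² − 4.05²) = ½·1040·180 = 93800 Pa.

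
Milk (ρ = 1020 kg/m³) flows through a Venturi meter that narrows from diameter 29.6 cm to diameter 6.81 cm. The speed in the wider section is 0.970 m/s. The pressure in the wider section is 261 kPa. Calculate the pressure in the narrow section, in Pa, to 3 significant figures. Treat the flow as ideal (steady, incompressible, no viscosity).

By continuity, v₂ = v₁·A₁/A₂ = 0.970·(688/36.4) = 18.3 m/s.
The pipe is horizontal, so Bernoulli reduces to P₁ + ½ρv₁² = P₂ + ½ρv₂².
P₂ = P₁ − ½ρ(v₂² − v₁²) = 261000 − ½·1020·(18.3² − 0.970²) = 261000 − 171000 = 90200 Pa.

P₂ ≈ 90200 Pa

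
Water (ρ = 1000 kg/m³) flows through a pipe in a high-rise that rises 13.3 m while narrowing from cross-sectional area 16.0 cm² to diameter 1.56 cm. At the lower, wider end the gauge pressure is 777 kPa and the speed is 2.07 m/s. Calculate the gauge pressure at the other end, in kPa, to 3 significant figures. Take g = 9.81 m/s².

Mass conservation (A₁v₁ = A₂v₂) gives v₂ = 2.07 × 16.0/1.91 = 17.3 m/s.
Energy conservation along the streamline gives P₂ = P₁ − ½ρ(v₂² − v₁²) − ρg(h₂ − h₁).
P₂ = 777000 + ½·1000·(2.07² − 17.3²) − 1000·9.81·(+13.3) = 777000 + (-148000) − (130000) = 499000 Pa.

P₂ = 499 kPa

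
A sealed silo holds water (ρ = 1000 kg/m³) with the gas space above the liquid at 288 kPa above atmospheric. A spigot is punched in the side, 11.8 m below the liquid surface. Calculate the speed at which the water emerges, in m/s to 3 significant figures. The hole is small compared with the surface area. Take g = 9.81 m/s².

Take point 1 at the surface (v₁ ≈ 0) and point 2 at the hole (at atmospheric pressure). Bernoulli: P₁ + ρg h = P_atm + ½ρv₂².
With P₁ − P_atm = 288000 Pa, v₂ = √(2gh + 2ΔP/ρ) = √(2·9.81·11.8 + 2·288000/1000) = 28.4 m/s.

v ≈ 28.4 m/s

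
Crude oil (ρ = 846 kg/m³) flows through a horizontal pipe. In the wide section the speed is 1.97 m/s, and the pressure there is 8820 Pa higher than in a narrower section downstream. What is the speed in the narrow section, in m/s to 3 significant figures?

v₂ = 4.97 m/s

With h₁ = h₂, rearranging Bernoulli gives v₂ = √(v₁² + 2ΔP/ρ).
v₂ = √(1.97² + 2·8820/846) = √(3.88 + 20.9) = 4.97 m/s.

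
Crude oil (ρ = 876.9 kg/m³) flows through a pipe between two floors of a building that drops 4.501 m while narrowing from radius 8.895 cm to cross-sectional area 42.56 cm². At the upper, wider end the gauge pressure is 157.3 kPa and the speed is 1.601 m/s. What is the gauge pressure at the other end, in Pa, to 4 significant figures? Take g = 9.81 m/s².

158800 Pa

By continuity, v₂ = v₁·A₁/A₂ = 1.601·(248.6/42.56) = 9.350 m/s.
Energy conservation along the streamline gives P₂ = P₁ − ½ρ(v₂² − v₁²) − ρg(h₂ − h₁).
P₂ = 157300 + ½·876.9·(1.601² − 9.350²) − 876.9·9.81·(−4.501) = 157300 + (-37210) − (-38720) = 158800 Pa.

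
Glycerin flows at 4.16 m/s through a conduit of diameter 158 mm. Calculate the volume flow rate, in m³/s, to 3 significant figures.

Q = A·v = 0.0196 m² × 4.16 m/s = 0.0816 m³/s.

Q ≈ 0.0816 m³/s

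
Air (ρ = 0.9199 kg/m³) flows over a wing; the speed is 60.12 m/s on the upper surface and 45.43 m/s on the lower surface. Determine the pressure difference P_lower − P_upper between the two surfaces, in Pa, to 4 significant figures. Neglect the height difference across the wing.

ΔP ≈ 713.2 Pa

Bernoulli (same height): P_lower − P_upper = ½ρ(v_upper² − v_lower²).
ΔP = ½·0.9199·(60.12² − 45.43²) = 713.2 Pa.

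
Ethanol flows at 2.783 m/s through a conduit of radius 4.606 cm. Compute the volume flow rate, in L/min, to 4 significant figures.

Q = 1113 L/min

Q = A·v = 0.006665 m² × 2.783 m/s = 0.01855 m³/s.
Converting: 0.01855 m³/s × 60000 = 1113 L/min.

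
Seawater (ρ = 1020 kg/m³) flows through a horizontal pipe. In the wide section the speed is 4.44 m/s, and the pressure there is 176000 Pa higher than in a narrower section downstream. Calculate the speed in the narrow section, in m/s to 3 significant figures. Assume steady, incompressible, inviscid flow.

19.1 m/s

With h₁ = h₂, rearranging Bernoulli gives v₂ = √(v₁² + 2ΔP/ρ).
v₂ = √(4.44² + 2·176000/1020) = √(19.7 + 345) = 19.1 m/s.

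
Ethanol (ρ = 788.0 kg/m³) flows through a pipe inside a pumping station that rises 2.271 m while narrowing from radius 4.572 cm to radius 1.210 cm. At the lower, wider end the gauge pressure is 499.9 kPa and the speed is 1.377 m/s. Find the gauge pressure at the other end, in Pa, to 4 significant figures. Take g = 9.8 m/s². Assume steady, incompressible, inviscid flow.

By continuity, v₂ = v₁·A₁/A₂ = 1.377·(65.67/4.600) = 19.66 m/s.
Bernoulli: P₁ + ½ρv₁² + ρg h₁ = P₂ + ½ρv₂² + ρg h₂, so P₂ = P₁ + ½ρ(v₁² − v₂²) − ρg(h₂ − h₁).
P₂ = 499900 + ½·788.0·(1.377² − 19.66²) − 788.0·9.8·(+2.271) = 499900 + (-151500) − (17540) = 330800 Pa.

330800 Pa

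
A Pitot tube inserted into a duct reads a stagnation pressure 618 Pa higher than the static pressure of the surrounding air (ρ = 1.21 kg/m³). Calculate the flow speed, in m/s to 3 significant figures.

v ≈ 32.0 m/s

Bernoulli between the free stream and the stagnation point: ½ρv² = P_stag − P_static.
v = √(2ΔP/ρ) = √(2·618/1.21) = 32.0 m/s.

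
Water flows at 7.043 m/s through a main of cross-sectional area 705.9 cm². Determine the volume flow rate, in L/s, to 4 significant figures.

Q ≈ 497.2 L/s

Q = A·v = 0.07059 m² × 7.043 m/s = 0.4972 m³/s.
Converting: 0.4972 m³/s × 1000 = 497.2 L/s.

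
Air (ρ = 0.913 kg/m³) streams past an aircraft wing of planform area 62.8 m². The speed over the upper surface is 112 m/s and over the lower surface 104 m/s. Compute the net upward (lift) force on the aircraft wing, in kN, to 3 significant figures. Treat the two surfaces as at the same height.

F = 49.5 kN

With equal heights on the two surfaces, Bernoulli gives P_lower − P_upper = ½ρ(v_upper² − v_lower²).
ΔP = ½·0.913·(112² − 104²) = 789 Pa.
Lift = ΔP · A = 789 × 62.8 = 49500 N.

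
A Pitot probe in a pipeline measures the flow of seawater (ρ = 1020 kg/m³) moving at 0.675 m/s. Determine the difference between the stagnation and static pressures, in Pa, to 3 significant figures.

At the stagnation point the flow is brought to rest, so Bernoulli gives P_stag − P_static = ½ρv².
ΔP = ½·1020·0.675² = 232 Pa.

232 Pa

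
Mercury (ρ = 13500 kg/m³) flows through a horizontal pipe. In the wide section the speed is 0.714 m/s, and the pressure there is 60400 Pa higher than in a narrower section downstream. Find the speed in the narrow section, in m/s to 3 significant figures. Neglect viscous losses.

v₂ ≈ 3.08 m/s

With h₁ = h₂, rearranging Bernoulli gives v₂ = √(v₁² + 2ΔP/ρ).
v₂ = √(0.714² + 2·60400/13500) = √(0.510 + 8.95) = 3.08 m/s.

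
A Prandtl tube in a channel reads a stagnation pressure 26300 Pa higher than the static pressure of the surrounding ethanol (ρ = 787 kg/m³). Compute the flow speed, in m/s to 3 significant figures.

v = 8.18 m/s

The dynamic pressure equals the rise in static pressure at the stagnation point: ΔP = ½ρv².
v = √(2ΔP/ρ) = √(2·26300/787) = 8.18 m/s.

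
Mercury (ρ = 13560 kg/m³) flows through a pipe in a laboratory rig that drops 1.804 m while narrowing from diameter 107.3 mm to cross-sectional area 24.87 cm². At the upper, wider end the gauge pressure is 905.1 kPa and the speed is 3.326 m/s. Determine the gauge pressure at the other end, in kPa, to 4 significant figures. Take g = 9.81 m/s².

228.6 kPa

Mass conservation (A₁v₁ = A₂v₂) gives v₂ = 3.326 × 90.43/24.87 = 12.09 m/s.
Applying Bernoulli between the two ends and solving for P₂: P₂ = P₁ + ½ρ(v₁² − v₂²) − ρgΔh.
P₂ = 905100 + ½·13560·(3.326² − 12.09²) − 13560·9.81·(−1.804) = 905100 + (-916500) − (-240000) = 228600 Pa.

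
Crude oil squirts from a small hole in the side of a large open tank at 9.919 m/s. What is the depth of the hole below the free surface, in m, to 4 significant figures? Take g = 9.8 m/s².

h = 5.020 m

For a small hole in a large open tank, ½v² = gh, giving h = v²/(2g).
h = 9.919²/(2·9.8) = 98.39/19.60 = 5.020 m.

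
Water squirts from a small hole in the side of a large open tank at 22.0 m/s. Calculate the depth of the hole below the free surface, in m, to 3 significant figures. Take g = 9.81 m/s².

24.7 m

Inverting v = √(2gh) gives h = v² / 2g.
h = 22.0²/(2·9.81) = 484/19.62 = 24.7 m.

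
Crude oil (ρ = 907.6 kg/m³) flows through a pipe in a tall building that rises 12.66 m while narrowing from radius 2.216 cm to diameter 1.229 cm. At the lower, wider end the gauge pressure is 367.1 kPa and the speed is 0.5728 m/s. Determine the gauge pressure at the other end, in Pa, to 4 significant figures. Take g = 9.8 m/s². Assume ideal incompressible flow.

P₂ = 229500 Pa

The volume flow rate is constant, so v₂ = (A₁/A₂)v₁ = (15.43/1.186)·0.5728 = 7.449 m/s.
Energy conservation along the streamline gives P₂ = P₁ − ½ρ(v₂² − v₁²) − ρg(h₂ − h₁).
P₂ = 367100 + ½·907.6·(0.5728² − 7.449²) − 907.6·9.8·(+12.66) = 367100 + (-25030) − (112600) = 229500 Pa.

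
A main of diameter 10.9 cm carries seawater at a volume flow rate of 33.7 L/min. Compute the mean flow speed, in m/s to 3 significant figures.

v = 0.0602 m/s

Q = 33.7 L/min = 0.000562 m³/s.
v = Q/A = 0.000562 / 0.00933 = 0.0602 m/s.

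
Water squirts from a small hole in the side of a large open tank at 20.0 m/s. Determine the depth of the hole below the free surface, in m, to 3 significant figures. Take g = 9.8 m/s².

Inverting v = √(2gh) gives h = v² / 2g.
h = 20.0²/(2·9.8) = 400/19.60 = 20.4 m.

h ≈ 20.4 m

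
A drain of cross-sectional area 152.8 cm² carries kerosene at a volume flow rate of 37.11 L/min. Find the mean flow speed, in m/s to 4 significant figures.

Q = 37.11 L/min = 0.0006185 m³/s.
v = Q/A = 0.0006185 / 0.01528 = 0.04048 m/s.

v ≈ 0.04048 m/s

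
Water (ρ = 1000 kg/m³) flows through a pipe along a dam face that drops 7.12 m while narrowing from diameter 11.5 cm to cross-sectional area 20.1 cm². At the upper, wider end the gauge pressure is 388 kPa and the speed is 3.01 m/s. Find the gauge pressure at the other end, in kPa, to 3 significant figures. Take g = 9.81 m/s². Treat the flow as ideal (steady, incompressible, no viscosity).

By continuity, v₂ = v₁·A₁/A₂ = 3.01·(104/20.1) = 15.6 m/s.
Energy conservation along the streamline gives P₂ = P₁ − ½ρ(v₂² − v₁²) − ρg(h₂ − h₁).
P₂ = 388000 + ½·1000·(3.01² − 15.6²) − 1000·9.81·(−7.12) = 388000 + (-116000) − (-69800) = 341000 Pa.

P₂ ≈ 341 kPa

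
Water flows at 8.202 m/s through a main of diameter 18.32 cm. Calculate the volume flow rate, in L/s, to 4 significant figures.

Q ≈ 216.2 L/s

Q = A·v = 0.02636 m² × 8.202 m/s = 0.2162 m³/s.
Converting: 0.2162 m³/s × 1000 = 216.2 L/s.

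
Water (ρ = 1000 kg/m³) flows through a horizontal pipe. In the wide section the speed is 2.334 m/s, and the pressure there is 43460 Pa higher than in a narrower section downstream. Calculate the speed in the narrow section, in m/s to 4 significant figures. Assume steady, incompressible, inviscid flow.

With h₁ = h₂, rearranging Bernoulli gives v₂ = √(v₁² + 2ΔP/ρ).
v₂ = √(2.334² + 2·43460/1000) = √(5.448 + 86.92) = 9.611 m/s.

v₂ ≈ 9.611 m/s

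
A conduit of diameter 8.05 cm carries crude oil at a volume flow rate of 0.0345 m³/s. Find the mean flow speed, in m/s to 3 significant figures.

Q = 0.0345 m³/s = 0.0345 m³/s.
v = Q/A = 0.0345 / 0.00509 = 6.78 m/s.

v ≈ 6.78 m/s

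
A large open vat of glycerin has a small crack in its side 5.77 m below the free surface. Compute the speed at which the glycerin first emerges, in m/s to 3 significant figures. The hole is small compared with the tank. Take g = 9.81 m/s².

v ≈ 10.6 m/s

The surface is effectively still and both ends are open, so ½v² = gh and v = √(2·9.81·5.77) = 10.6 m/s.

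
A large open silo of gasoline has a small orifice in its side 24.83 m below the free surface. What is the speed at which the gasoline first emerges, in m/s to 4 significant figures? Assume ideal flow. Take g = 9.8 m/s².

v ≈ 22.06 m/s

With the surface at rest and both surface and jet at atmospheric pressure, Bernoulli gives ρg h = ½ρv², so v = √(2gh) = √(2·9.8·24.83) = 22.06 m/s.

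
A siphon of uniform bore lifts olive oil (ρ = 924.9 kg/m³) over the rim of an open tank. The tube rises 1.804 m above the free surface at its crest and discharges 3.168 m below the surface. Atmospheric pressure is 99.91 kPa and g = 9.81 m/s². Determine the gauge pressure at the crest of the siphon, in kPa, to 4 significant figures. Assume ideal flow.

P_gauge ≈ -45.11 kPa

The outlet speed comes from Torricelli: v = √(2g·3.168) = 7.884 m/s.
With constant cross-section the crest speed equals v; applying Bernoulli from the surface up to the crest, P_top = P_atm − ½ρv² − ρg·h_top.
P_top = 99910 − ½·924.9·7.884² − 924.9·9.81·1.804 = 54800 Pa. So P_gauge = P_top − P_atm = -45110 Pa.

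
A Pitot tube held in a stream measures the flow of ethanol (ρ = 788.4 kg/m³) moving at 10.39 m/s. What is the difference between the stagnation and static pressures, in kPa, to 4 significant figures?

ΔP ≈ 42.55 kPa

The dynamic pressure equals the rise in static pressure at the stagnation point: ΔP = ½ρv².
ΔP = ½·788.4·10.39² = 42550 Pa.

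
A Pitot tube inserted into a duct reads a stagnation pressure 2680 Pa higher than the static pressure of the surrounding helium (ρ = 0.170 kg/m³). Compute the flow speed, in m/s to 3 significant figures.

Bernoulli between the free stream and the stagnation point: ½ρv² = P_stag − P_static.
v = √(2ΔP/ρ) = √(2·2680/0.170) = 178 m/s.

v ≈ 178 m/s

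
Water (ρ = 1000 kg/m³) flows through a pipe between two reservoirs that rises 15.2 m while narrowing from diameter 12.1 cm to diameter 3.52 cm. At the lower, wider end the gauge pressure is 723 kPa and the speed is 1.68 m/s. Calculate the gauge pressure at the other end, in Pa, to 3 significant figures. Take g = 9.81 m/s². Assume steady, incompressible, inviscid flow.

P₂ = 378000 Pa

The volume flow rate is constant, so v₂ = (A₁/A₂)v₁ = (115/9.73)·1.68 = 19.9 m/s.
Bernoulli: P₁ + ½ρv₁² + ρg h₁ = P₂ + ½ρv₂² + ρg h₂, so P₂ = P₁ + ½ρ(v₁² − v₂²) − ρg(h₂ − h₁).
P₂ = 723000 + ½·1000·(1.68² − 19.9²) − 1000·9.81·(+15.2) = 723000 + (-196000) − (149000) = 378000 Pa.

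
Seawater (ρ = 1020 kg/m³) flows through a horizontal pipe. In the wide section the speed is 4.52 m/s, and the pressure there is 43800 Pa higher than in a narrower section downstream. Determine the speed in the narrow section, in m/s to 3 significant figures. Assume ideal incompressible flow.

Along the level pipe P + ½ρv² is conserved, hence v₂² = v₁² + 2(P₁ − P₂)/ρ.
v₂ = √(4.52² + 2·43800/1020) = √(20.4 + 85.9) = 10.3 m/s.

v₂ ≈ 10.3 m/s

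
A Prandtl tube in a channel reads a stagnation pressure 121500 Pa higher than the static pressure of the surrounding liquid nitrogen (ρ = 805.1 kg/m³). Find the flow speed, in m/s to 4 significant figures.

Bernoulli between the free stream and the stagnation point: ½ρv² = P_stag − P_static.
v = √(2ΔP/ρ) = √(2·121500/805.1) = 17.37 m/s.

v = 17.37 m/s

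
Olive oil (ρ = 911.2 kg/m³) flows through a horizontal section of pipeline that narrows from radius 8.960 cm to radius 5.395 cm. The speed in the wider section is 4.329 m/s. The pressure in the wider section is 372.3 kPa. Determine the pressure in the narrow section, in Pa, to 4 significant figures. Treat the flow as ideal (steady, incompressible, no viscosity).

Mass conservation (A₁v₁ = A₂v₂) gives v₂ = 4.329 × 252.2/91.44 = 11.94 m/s.
With no height change, Bernoulli's equation is P₁ + ½ρv₁² = P₂ + ½ρv₂².
P₂ = P₁ − ½ρ(v₂² − v₁²) = 372300 − ½·911.2·(11.94² − 4.329²) = 372300 − 56420 = 315900 Pa.

P₂ ≈ 315900 Pa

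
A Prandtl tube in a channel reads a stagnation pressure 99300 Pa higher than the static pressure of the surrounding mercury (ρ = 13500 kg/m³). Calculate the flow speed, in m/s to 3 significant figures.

v ≈ 3.84 m/s

At the stagnation point the flow is brought to rest, so Bernoulli gives P_stag − P_static = ½ρv².
v = √(2ΔP/ρ) = √(2·99300/13500) = 3.84 m/s.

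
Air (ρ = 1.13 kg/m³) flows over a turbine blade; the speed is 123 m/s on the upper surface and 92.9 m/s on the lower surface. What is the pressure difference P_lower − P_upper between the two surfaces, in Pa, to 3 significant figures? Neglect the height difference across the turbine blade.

With negligible Δh, P + ½ρv² is constant, so P_low − P_up = ½ρ(v_up² − v_low²).
ΔP = ½·1.13·(123² − 92.9²) = 3670 Pa.

ΔP ≈ 3670 Pa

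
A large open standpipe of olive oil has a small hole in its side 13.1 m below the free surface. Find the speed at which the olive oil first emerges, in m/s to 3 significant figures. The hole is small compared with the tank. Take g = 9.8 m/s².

16.0 m/s

Bernoulli from surface to hole (P equal, v_surface ≈ 0): v = √(2gh) = √(2×9.8×13.1) = 16.0 m/s.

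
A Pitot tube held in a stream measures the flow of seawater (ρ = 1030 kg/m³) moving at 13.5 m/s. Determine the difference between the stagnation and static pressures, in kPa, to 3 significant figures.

Bernoulli between the free stream and the stagnation point: ½ρv² = P_stag − P_static.
ΔP = ½·1030·13.5² = 93900 Pa.

ΔP ≈ 93.9 kPa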